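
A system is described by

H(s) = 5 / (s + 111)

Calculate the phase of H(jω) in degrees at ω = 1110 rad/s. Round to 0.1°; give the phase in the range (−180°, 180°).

At s = jω = j1110:
pole (s+111): 111 + j1110 → |·| = √(111²+1110²) = √1244421 ≈ 1115.5, ∠ = arctan(1110/111) ≈ 84.29°
∠H = 0.00° − 84.29° = -84.29°

-84.3°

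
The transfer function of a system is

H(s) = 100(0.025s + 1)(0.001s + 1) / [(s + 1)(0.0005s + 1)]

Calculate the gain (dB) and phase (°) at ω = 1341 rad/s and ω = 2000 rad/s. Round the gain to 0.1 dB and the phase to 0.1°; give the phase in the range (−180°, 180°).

ω = 1341: 10.8 dB, 17.8°; ω = 2000: 11.9 dB, 17.3°

At ω = 1341 rad/s:
zero (1 + j1341·0.025) = 1 + j33.525 → |·| ≈ 33.54, ∠ ≈ 88.29°
zero (1 + j1341·0.001) = 1 + j1.341 → |·| ≈ 1.6728, ∠ ≈ 53.29°
pole (1 + j1341·1) = 1 + j1341 → |·| ≈ 1341, ∠ ≈ 89.96°
pole (1 + j1341·0.0005) = 1 + j0.6705 → |·| ≈ 1.204, ∠ ≈ 33.84°
|H| = 100 · 33.54 · 1.6728 / (1341 · 1.204) ≈ 3.475
Gain = 20 log₁₀(3.475) ≈ 10.82 dB
∠H = (88.29° + 53.29°) − (89.96° + 33.84°) = 17.78°

At ω = 2000 rad/s:
zero (1 + j2000·0.025) = 1 + j50 → |·| ≈ 50.01, ∠ ≈ 88.85°
zero (1 + j2000·0.001) = 1 + j2 → |·| ≈ 2.2361, ∠ ≈ 63.43°
pole (1 + j2000·1) = 1 + j2000 → |·| ≈ 2000, ∠ ≈ 89.97°
pole (1 + j2000·0.0005) = 1 + j1 → |·| ≈ 1.4142, ∠ ≈ 45.00°
|H| = 100 · 50.01 · 2.2361 / (2000 · 1.4142) ≈ 3.9537
Gain = 20 log₁₀(3.9537) ≈ 11.94 dB
∠H = (88.85° + 63.43°) − (89.97° + 45.00°) = 17.31°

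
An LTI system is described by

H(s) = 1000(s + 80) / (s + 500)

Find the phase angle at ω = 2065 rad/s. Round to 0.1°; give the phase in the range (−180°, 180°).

At s = jω = j2065:
zero (s+80): 80 + j2065 → |·| = √(80²+2065²) = √4270625 ≈ 2066.5, ∠ = arctan(2065/80) ≈ 87.78°
pole (s+500): 500 + j2065 → |·| = √(500²+2065²) = √4514225 ≈ 2124.7, ∠ = arctan(2065/500) ≈ 76.39°
∠H = 87.78° − 76.39° = 11.39°

11.4°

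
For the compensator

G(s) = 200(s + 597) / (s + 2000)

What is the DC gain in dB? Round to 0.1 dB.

G(0) = 200·597 / (2000) = 59.7
20 log₁₀(59.7) ≈ 35.52 dB

35.5 dB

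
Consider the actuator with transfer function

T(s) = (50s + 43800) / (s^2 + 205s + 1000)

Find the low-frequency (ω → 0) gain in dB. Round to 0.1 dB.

32.8 dB

T(0) = 43800 / 1000 = 43.8
20 log₁₀(43.8) ≈ 32.83 dB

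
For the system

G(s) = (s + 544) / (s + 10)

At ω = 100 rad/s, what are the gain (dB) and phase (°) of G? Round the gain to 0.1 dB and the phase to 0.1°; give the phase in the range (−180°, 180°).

At s = jω = j100:
zero (s+544): 544 + j100 → |·| = √(544²+100²) = √305936 ≈ 553.11, ∠ = arctan(100/544) ≈ 10.42°
pole (s+10): 10 + j100 → |·| = √(10²+100²) = √10100 ≈ 100.5, ∠ = arctan(100/10) ≈ 84.29°
|G| = 1 · 553.11 / 100.5 ≈ 5.5036
Gain = 20 log₁₀(5.5036) ≈ 14.81 dB
∠G = 10.42° − 84.29° = -73.87°

14.8 dB, -73.9°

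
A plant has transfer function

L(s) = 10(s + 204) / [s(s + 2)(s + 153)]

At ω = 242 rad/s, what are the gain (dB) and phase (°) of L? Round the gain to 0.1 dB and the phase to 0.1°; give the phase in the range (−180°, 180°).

-74.5 dB, 172.6°

At s = jω = j242:
zero (s+204): 204 + j242 → |·| = √(204²+242²) = √100180 ≈ 316.51, ∠ = arctan(242/204) ≈ 49.87°
pole (s+2): 2 + j242 → |·| = √(2²+242²) = √58568 ≈ 242.01, ∠ = arctan(242/2) ≈ 89.53°
pole (s+153): 153 + j242 → |·| = √(153²+242²) = √81973 ≈ 286.31, ∠ = arctan(242/153) ≈ 57.70°
pole at origin: |s| = 242, ∠ = 90.00° (in denominator)
|L| = 10 · 316.51 / 1.6768e+07 ≈ 0.00018876
Gain = 20 log₁₀(0.00018876) ≈ -74.48 dB
∠L = 49.87° − 237.23° = -187.36° ≡ 172.64° (principal value)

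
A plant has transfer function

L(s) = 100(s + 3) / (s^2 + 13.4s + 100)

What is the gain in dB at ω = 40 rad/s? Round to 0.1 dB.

8.0 dB

At s = jω = j40:
zero (s+3): 3 + j40 → |·| = √(3²+40²) = √1609 ≈ 40.112, ∠ = arctan(40/3) ≈ 85.71°
quadratic: (j40)² + 13.4·j40 + 100 = -1500 + j536 → |·| ≈ 1592.9, ∠ ≈ 160.34°
|L| = 100 · 40.112 / 1592.9 ≈ 2.5182
Gain = 20 log₁₀(2.5182) ≈ 8.02 dB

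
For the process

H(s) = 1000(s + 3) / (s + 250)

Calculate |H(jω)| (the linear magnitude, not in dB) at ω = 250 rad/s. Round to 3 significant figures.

At s = jω = j250:
zero (s+3): 3 + j250 → |·| = √(3²+250²) = √62509 ≈ 250.02, ∠ = arctan(250/3) ≈ 89.31°
pole (s+250): 250 + j250 → |·| = √(250²+250²) = √125000 ≈ 353.55, ∠ = arctan(250/250) ≈ 45.00°
|H| = 1000 · 250.02 / 353.55 ≈ 707.17

707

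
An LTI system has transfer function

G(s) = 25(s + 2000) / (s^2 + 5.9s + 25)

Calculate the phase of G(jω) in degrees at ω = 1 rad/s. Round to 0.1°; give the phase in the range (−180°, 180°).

-13.8°

At s = jω = j1:
zero (s+2000): 2000 + j1 → |·| = √(2000²+1²) = √4000001 ≈ 2000, ∠ = arctan(1/2000) ≈ 0.03°
quadratic: (j1)² + 5.9·j1 + 25 = 24 + j5.9 → |·| ≈ 24.715, ∠ ≈ 13.81°
∠G = 0.03° − 13.81° = -13.78°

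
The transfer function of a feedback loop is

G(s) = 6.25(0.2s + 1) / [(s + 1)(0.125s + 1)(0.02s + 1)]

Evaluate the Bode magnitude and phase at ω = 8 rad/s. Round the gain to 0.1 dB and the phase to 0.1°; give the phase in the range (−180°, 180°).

At ω = 8 rad/s:
zero (1 + j8·0.2) = 1 + j1.6 → |·| ≈ 1.8868, ∠ ≈ 57.99°
pole (1 + j8·1) = 1 + j8 → |·| ≈ 8.0623, ∠ ≈ 82.87°
pole (1 + j8·0.125) = 1 + j1 → |·| ≈ 1.4142, ∠ ≈ 45.00°
pole (1 + j8·0.02) = 1 + j0.16 → |·| ≈ 1.0127, ∠ ≈ 9.09°
|G| = 6.25 · 1.8868 / (8.0623 · 1.4142 · 1.0127) ≈ 1.0213
Gain = 20 log₁₀(1.0213) ≈ 0.18 dB
∠G = (57.99°) − (82.87° + 45.00° + 9.09°) = -78.97°

0.2 dB, -79.0°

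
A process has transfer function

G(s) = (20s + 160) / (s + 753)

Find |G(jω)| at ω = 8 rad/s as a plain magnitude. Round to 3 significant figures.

0.300

Substitute s = j8:
Numerator: 20(j8) + 160 = 160 + j160
Denominator: (j8) + 753 = 753 + j8
|N| = √(160² + 160²) ≈ 226.27, ∠N ≈ 45.00°
|D| = √(753² + 8²) ≈ 753.04, ∠D ≈ 0.61°
|G| = 226.27 / 753.04 ≈ 0.30048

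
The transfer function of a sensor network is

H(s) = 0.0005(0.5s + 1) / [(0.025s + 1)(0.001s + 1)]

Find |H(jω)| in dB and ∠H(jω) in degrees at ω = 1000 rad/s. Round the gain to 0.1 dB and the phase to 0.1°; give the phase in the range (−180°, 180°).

At ω = 1000 rad/s:
zero (1 + j1000·0.5) = 1 + j500 → |·| ≈ 500, ∠ ≈ 89.89°
pole (1 + j1000·0.025) = 1 + j25 → |·| ≈ 25.02, ∠ ≈ 87.71°
pole (1 + j1000·0.001) = 1 + j1 → |·| ≈ 1.4142, ∠ ≈ 45.00°
|H| = 0.0005 · 500 / (25.02 · 1.4142) ≈ 0.0070655
Gain = 20 log₁₀(0.0070655) ≈ -43.02 dB
∠H = (89.89°) − (87.71° + 45.00°) = -42.82°

-43.0 dB, -42.8°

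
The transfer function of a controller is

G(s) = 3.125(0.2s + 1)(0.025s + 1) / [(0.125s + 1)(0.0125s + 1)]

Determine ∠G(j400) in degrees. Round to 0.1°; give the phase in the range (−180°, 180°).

6.0°

At ω = 400 rad/s:
zero (1 + j400·0.2) = 1 + j80 → |·| ≈ 80.006, ∠ ≈ 89.28°
zero (1 + j400·0.025) = 1 + j10 → |·| ≈ 10.05, ∠ ≈ 84.29°
pole (1 + j400·0.125) = 1 + j50 → |·| ≈ 50.01, ∠ ≈ 88.85°
pole (1 + j400·0.0125) = 1 + j5 → |·| ≈ 5.099, ∠ ≈ 78.69°
∠G = (89.28° + 84.29°) − (88.85° + 78.69°) = 6.03°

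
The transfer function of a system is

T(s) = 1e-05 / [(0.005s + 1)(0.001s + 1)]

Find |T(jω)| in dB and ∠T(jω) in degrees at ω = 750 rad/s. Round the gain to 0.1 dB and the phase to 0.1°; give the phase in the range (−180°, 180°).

At ω = 750 rad/s:
pole (1 + j750·0.005) = 1 + j3.75 → |·| ≈ 3.881, ∠ ≈ 75.07°
pole (1 + j750·0.001) = 1 + j0.75 → |·| ≈ 1.25, ∠ ≈ 36.87°
|T| = 1e-05 · 1 / (3.881 · 1.25) ≈ 2.0613e-06
Gain = 20 log₁₀(2.0613e-06) ≈ -113.72 dB
∠T = (0°) − (75.07° + 36.87°) = -111.94°

-113.7 dB, -111.9°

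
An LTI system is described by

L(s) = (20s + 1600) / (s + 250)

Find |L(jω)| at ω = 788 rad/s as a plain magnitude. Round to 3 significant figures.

19.2

Substitute s = j788:
Numerator: 20(j788) + 1600 = 1600 + j15760
Denominator: (j788) + 250 = 250 + j788
|N| = √(1600² + 15760²) ≈ 15841, ∠N ≈ 84.20°
|D| = √(250² + 788²) ≈ 826.71, ∠D ≈ 72.40°
|L| = 15841 / 826.71 ≈ 19.161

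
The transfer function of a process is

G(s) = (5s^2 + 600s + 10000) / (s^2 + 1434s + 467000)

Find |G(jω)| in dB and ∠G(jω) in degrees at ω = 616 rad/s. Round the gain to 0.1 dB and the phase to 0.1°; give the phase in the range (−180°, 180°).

6.7 dB, 84.6°

Substitute s = j616:
Numerator: 5(j616)^2 + 600(j616) + 10000 = -1887280 + j369600
Denominator: (j616)^2 + 1434(j616) + 467000 = 87544 + j883344
|N| = √(1887280² + 369600²) ≈ 1.9231e+06, ∠N ≈ 168.92°
|D| = √(87544² + 883344²) ≈ 8.8767e+05, ∠D ≈ 84.34°
|G| = 1.9231e+06 / 8.8767e+05 ≈ 2.1665
Gain = 20 log₁₀(2.1665) ≈ 6.72 dB
∠G = 168.92° − 84.34° = 84.58°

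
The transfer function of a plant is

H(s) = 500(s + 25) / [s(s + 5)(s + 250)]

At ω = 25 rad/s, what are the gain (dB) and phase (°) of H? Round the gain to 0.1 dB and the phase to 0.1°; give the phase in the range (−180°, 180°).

-19.1 dB, -129.4°

At s = jω = j25:
zero (s+25): 25 + j25 → |·| = √(25²+25²) = √1250 ≈ 35.355, ∠ = arctan(25/25) ≈ 45.00°
pole (s+5): 5 + j25 → |·| = √(5²+25²) = √650 ≈ 25.495, ∠ = arctan(25/5) ≈ 78.69°
pole (s+250): 250 + j25 → |·| = √(250²+25²) = √63125 ≈ 251.25, ∠ = arctan(25/250) ≈ 5.71°
pole at origin: |s| = 25, ∠ = 90.00° (in denominator)
|H| = 500 · 35.355 / 1.6014e+05 ≈ 0.11039
Gain = 20 log₁₀(0.11039) ≈ -19.14 dB
∠H = 45.00° − 174.40° = -129.40°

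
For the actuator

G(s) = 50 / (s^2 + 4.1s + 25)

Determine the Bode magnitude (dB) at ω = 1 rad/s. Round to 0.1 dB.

At s = jω = j1:
quadratic: (j1)² + 4.1·j1 + 25 = 24 + j4.1 → |·| ≈ 24.348, ∠ ≈ 9.69°
|G| = 50 / 24.348 ≈ 2.0536
Gain = 20 log₁₀(2.0536) ≈ 6.25 dB

6.3 dB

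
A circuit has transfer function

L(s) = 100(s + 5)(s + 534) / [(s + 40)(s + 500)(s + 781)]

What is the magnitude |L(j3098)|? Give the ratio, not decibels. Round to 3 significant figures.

0.0314

At s = jω = j3098:
zero (s+5): 5 + j3098 → |·| = √(5²+3098²) = √9597629 ≈ 3098, ∠ = arctan(3098/5) ≈ 89.91°
zero (s+534): 534 + j3098 → |·| = √(534²+3098²) = √9882760 ≈ 3143.7, ∠ = arctan(3098/534) ≈ 80.22°
pole (s+40): 40 + j3098 → |·| = √(40²+3098²) = √9599204 ≈ 3098.3, ∠ = arctan(3098/40) ≈ 89.26°
pole (s+500): 500 + j3098 → |·| = √(500²+3098²) = √9847604 ≈ 3138.1, ∠ = arctan(3098/500) ≈ 80.83°
pole (s+781): 781 + j3098 → |·| = √(781²+3098²) = √10207565 ≈ 3194.9, ∠ = arctan(3098/781) ≈ 75.85°
|L| = 100 · 9.7392e+06 / 3.1063e+10 ≈ 0.031353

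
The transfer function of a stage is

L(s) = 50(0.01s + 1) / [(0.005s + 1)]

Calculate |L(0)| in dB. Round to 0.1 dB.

34.0 dB

L(0) = 50 · 1 / 1 = 50
20 log₁₀(50) ≈ 33.98 dB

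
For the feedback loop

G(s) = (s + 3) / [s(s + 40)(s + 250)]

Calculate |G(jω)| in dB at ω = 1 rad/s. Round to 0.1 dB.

At s = jω = j1:
zero (s+3): 3 + j1 → |·| = √(3²+1²) = √10 ≈ 3.1623, ∠ = arctan(1/3) ≈ 18.43°
pole (s+40): 40 + j1 → |·| = √(40²+1²) = √1601 ≈ 40.012, ∠ = arctan(1/40) ≈ 1.43°
pole (s+250): 250 + j1 → |·| = √(250²+1²) = √62501 ≈ 250, ∠ = arctan(1/250) ≈ 0.23°
pole at origin: |s| = 1, ∠ = 90.00° (in denominator)
|G| = 1 · 3.1623 / 10003 ≈ 0.00031614
Gain = 20 log₁₀(0.00031614) ≈ -70.00 dB

-70.0 dB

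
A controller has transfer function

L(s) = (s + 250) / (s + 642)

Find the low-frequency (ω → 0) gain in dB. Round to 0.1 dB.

-8.2 dB

L(0) = 1·250 / (642) ≈ 0.38941
20 log₁₀(0.38941) ≈ -8.19 dB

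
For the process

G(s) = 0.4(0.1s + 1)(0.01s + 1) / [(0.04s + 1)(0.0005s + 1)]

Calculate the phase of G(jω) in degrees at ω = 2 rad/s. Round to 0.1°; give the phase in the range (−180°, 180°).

At ω = 2 rad/s:
zero (1 + j2·0.1) = 1 + j0.2 → |·| ≈ 1.0198, ∠ ≈ 11.31°
zero (1 + j2·0.01) = 1 + j0.02 → |·| ≈ 1.0002, ∠ ≈ 1.15°
pole (1 + j2·0.04) = 1 + j0.08 → |·| ≈ 1.0032, ∠ ≈ 4.57°
pole (1 + j2·0.0005) = 1 + j0.001 → |·| ≈ 1, ∠ ≈ 0.06°
∠G = (11.31° + 1.15°) − (4.57° + 0.06°) = 7.83°

7.8°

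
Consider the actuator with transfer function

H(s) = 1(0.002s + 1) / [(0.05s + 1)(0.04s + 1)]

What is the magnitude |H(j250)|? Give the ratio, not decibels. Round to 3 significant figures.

0.00887

At ω = 250 rad/s:
zero (1 + j250·0.002) = 1 + j0.5 → |·| ≈ 1.118, ∠ ≈ 26.57°
pole (1 + j250·0.05) = 1 + j12.5 → |·| ≈ 12.54, ∠ ≈ 85.43°
pole (1 + j250·0.04) = 1 + j10 → |·| ≈ 10.05, ∠ ≈ 84.29°
|H| = 1 · 1.118 / (12.54 · 10.05) ≈ 0.0088711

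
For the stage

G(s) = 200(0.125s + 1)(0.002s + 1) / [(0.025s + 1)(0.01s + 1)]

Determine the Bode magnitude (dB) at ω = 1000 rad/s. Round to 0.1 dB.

At ω = 1000 rad/s:
zero (1 + j1000·0.125) = 1 + j125 → |·| ≈ 125, ∠ ≈ 89.54°
zero (1 + j1000·0.002) = 1 + j2 → |·| ≈ 2.2361, ∠ ≈ 63.43°
pole (1 + j1000·0.025) = 1 + j25 → |·| ≈ 25.02, ∠ ≈ 87.71°
pole (1 + j1000·0.01) = 1 + j10 → |·| ≈ 10.05, ∠ ≈ 84.29°
|G| = 200 · 125 · 2.2361 / (25.02 · 10.05) ≈ 222.32
Gain = 20 log₁₀(222.32) ≈ 46.94 dB

46.9 dB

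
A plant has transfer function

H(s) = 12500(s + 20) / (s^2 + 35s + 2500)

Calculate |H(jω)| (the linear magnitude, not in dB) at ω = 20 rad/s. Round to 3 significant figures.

At s = jω = j20:
zero (s+20): 20 + j20 → |·| = √(20²+20²) = √800 ≈ 28.284, ∠ = arctan(20/20) ≈ 45.00°
quadratic: (j20)² + 35·j20 + 2500 = 2100 + j700 → |·| ≈ 2213.6, ∠ ≈ 18.43°
|H| = 12500 · 28.284 / 2213.6 ≈ 159.72

160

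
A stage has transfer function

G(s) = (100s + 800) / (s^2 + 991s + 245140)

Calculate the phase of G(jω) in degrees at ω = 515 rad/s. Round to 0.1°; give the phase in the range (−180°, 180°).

Substitute s = j515:
Numerator: 100(j515) + 800 = 800 + j51500
Denominator: (j515)^2 + 991(j515) + 245140 = -20085 + j510365
|N| = √(800² + 51500²) ≈ 51506, ∠N ≈ 89.11°
|D| = √(20085² + 510365²) ≈ 5.1076e+05, ∠D ≈ 92.25°
∠G = 89.11° − 92.25° = -3.14°

-3.1°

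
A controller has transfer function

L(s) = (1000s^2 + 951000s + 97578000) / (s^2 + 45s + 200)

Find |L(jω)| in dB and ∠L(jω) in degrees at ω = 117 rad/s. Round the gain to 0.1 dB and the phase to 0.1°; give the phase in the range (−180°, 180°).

79.7 dB, -105.7°

Substitute s = j117:
Numerator: 1000(j117)^2 + 951000(j117) + 97578000 = 83889000 + j111267000
Denominator: (j117)^2 + 45(j117) + 200 = -13489 + j5265
|N| = √(83889000² + 111267000²) ≈ 1.3935e+08, ∠N ≈ 52.99°
|D| = √(13489² + 5265²) ≈ 14480, ∠D ≈ 158.68°
|L| = 1.3935e+08 / 14480 ≈ 9623.6
Gain = 20 log₁₀(9623.6) ≈ 79.67 dB
∠L = 52.99° − 158.68° = -105.69°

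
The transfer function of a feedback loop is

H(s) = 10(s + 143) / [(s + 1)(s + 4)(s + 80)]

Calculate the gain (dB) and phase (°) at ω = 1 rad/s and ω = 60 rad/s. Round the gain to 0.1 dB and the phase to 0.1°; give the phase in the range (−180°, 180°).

At s = jω = j1:
zero (s+143): 143 + j1 → |·| = √(143²+1²) = √20450 ≈ 143, ∠ = arctan(1/143) ≈ 0.40°
pole (s+1): 1 + j1 → |·| = √(1²+1²) = √2 ≈ 1.4142, ∠ = arctan(1/1) ≈ 45.00°
pole (s+4): 4 + j1 → |·| = √(4²+1²) = √17 ≈ 4.1231, ∠ = arctan(1/4) ≈ 14.04°
pole (s+80): 80 + j1 → |·| = √(80²+1²) = √6401 ≈ 80.006, ∠ = arctan(1/80) ≈ 0.72°
|H| = 10 · 143 / 466.51 ≈ 3.0653
Gain = 20 log₁₀(3.0653) ≈ 9.73 dB
∠H = 0.40° − 59.76° = -59.36°

At s = jω = j60:
zero (s+143): 143 + j60 → |·| = √(143²+60²) = √24049 ≈ 155.08, ∠ = arctan(60/143) ≈ 22.76°
pole (s+1): 1 + j60 → |·| = √(1²+60²) = √3601 ≈ 60.008, ∠ = arctan(60/1) ≈ 89.05°
pole (s+4): 4 + j60 → |·| = √(4²+60²) = √3616 ≈ 60.133, ∠ = arctan(60/4) ≈ 86.19°
pole (s+80): 80 + j60 → |·| = √(80²+60²) = √10000 ≈ 100, ∠ = arctan(60/80) ≈ 36.87°
|H| = 10 · 155.08 / 3.6085e+05 ≈ 0.0042976
Gain = 20 log₁₀(0.0042976) ≈ -47.34 dB
∠H = 22.76° − 212.11° = -189.35° ≡ 170.65° (principal value)

ω = 1: 9.7 dB, -59.4°; ω = 60: -47.3 dB, 170.7°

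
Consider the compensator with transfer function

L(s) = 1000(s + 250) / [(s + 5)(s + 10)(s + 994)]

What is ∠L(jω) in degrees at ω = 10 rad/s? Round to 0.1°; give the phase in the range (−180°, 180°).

At s = jω = j10:
zero (s+250): 250 + j10 → |·| = √(250²+10²) = √62600 ≈ 250.2, ∠ = arctan(10/250) ≈ 2.29°
pole (s+5): 5 + j10 → |·| = √(5²+10²) = √125 ≈ 11.18, ∠ = arctan(10/5) ≈ 63.43°
pole (s+10): 10 + j10 → |·| = √(10²+10²) = √200 ≈ 14.142, ∠ = arctan(10/10) ≈ 45.00°
pole (s+994): 994 + j10 → |·| = √(994²+10²) = √988136 ≈ 994.05, ∠ = arctan(10/994) ≈ 0.58°
∠L = 2.29° − 109.01° = -106.72°

-106.7°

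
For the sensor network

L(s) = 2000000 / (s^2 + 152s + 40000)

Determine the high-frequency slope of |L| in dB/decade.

Each pole contributes −20 dB/decade at high frequency; each zero contributes +20 dB/decade.
Net: 0 zero(s) − 2 pole(s) → -40 dB/decade.

-40 dB/decade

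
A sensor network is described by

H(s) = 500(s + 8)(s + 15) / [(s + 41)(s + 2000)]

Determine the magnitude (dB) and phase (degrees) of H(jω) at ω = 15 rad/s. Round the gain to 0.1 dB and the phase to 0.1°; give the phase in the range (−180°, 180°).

At s = jω = j15:
zero (s+8): 8 + j15 → |·| = √(8²+15²) = √289 ≈ 17, ∠ = arctan(15/8) ≈ 61.93°
zero (s+15): 15 + j15 → |·| = √(15²+15²) = √450 ≈ 21.213, ∠ = arctan(15/15) ≈ 45.00°
pole (s+41): 41 + j15 → |·| = √(41²+15²) = √1906 ≈ 43.658, ∠ = arctan(15/41) ≈ 20.10°
pole (s+2000): 2000 + j15 → |·| = √(2000²+15²) = √4000225 ≈ 2000.1, ∠ = arctan(15/2000) ≈ 0.43°
|H| = 500 · 360.62 / 87320 ≈ 2.0649
Gain = 20 log₁₀(2.0649) ≈ 6.30 dB
∠H = 106.93° − 20.53° = 86.40°

6.3 dB, 86.4°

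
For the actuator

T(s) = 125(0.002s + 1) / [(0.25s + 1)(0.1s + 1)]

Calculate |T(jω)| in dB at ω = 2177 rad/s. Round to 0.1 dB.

At ω = 2177 rad/s:
zero (1 + j2177·0.002) = 1 + j4.354 → |·| ≈ 4.4674, ∠ ≈ 77.06°
pole (1 + j2177·0.25) = 1 + j544.25 → |·| ≈ 544.25, ∠ ≈ 89.89°
pole (1 + j2177·0.1) = 1 + j217.7 → |·| ≈ 217.7, ∠ ≈ 89.74°
|T| = 125 · 4.4674 / (544.25 · 217.7) ≈ 0.0047131
Gain = 20 log₁₀(0.0047131) ≈ -46.53 dB

-46.5 dB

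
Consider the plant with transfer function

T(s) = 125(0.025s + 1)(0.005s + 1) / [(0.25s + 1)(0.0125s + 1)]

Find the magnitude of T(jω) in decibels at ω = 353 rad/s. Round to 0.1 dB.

At ω = 353 rad/s:
zero (1 + j353·0.025) = 1 + j8.825 → |·| ≈ 8.8815, ∠ ≈ 83.54°
zero (1 + j353·0.005) = 1 + j1.765 → |·| ≈ 2.0286, ∠ ≈ 60.47°
pole (1 + j353·0.25) = 1 + j88.25 → |·| ≈ 88.256, ∠ ≈ 89.35°
pole (1 + j353·0.0125) = 1 + j4.4125 → |·| ≈ 4.5244, ∠ ≈ 77.23°
|T| = 125 · 8.8815 · 2.0286 / (88.256 · 4.5244) ≈ 5.6401
Gain = 20 log₁₀(5.6401) ≈ 15.03 dB

15.0 dB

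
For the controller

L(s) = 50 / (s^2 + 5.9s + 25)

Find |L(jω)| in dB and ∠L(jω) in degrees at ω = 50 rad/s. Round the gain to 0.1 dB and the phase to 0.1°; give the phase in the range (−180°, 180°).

-34.0 dB, -173.2°

At s = jω = j50:
quadratic: (j50)² + 5.9·j50 + 25 = -2475 + j295 → |·| ≈ 2492.5, ∠ ≈ 173.20°
|L| = 50 / 2492.5 ≈ 0.02006
Gain = 20 log₁₀(0.02006) ≈ -33.95 dB
∠L = 0.00° − 173.20° = -173.20°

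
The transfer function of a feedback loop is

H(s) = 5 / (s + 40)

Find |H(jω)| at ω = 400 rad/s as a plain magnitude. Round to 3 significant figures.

0.0124

At s = jω = j400:
pole (s+40): 40 + j400 → |·| = √(40²+400²) = √161600 ≈ 402, ∠ = arctan(400/40) ≈ 84.29°
|H| = 5 / 402 ≈ 0.012438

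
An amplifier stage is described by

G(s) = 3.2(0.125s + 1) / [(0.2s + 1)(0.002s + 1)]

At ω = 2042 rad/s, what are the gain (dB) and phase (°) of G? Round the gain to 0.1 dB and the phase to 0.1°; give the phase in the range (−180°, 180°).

-6.5 dB, -76.3°

At ω = 2042 rad/s:
zero (1 + j2042·0.125) = 1 + j255.25 → |·| ≈ 255.25, ∠ ≈ 89.78°
pole (1 + j2042·0.2) = 1 + j408.4 → |·| ≈ 408.4, ∠ ≈ 89.86°
pole (1 + j2042·0.002) = 1 + j4.084 → |·| ≈ 4.2046, ∠ ≈ 76.24°
|G| = 3.2 · 255.25 / (408.4 · 4.2046) ≈ 0.47567
Gain = 20 log₁₀(0.47567) ≈ -6.45 dB
∠G = (89.78°) − (89.86° + 76.24°) = -76.32°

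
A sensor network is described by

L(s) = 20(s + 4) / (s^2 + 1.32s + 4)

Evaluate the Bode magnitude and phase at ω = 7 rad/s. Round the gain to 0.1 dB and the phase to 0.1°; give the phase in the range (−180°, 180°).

At s = jω = j7:
zero (s+4): 4 + j7 → |·| = √(4²+7²) = √65 ≈ 8.0623, ∠ = arctan(7/4) ≈ 60.26°
quadratic: (j7)² + 1.32·j7 + 4 = -45 + j9.24 → |·| ≈ 45.939, ∠ ≈ 168.40°
|L| = 20 · 8.0623 / 45.939 ≈ 3.51
Gain = 20 log₁₀(3.51) ≈ 10.91 dB
∠L = 60.26° − 168.40° = -108.14°

10.9 dB, -108.1°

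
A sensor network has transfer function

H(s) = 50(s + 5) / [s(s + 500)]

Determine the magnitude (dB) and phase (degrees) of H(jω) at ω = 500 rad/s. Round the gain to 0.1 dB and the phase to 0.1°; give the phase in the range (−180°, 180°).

At s = jω = j500:
zero (s+5): 5 + j500 → |·| = √(5²+500²) = √250025 ≈ 500.02, ∠ = arctan(500/5) ≈ 89.43°
pole (s+500): 500 + j500 → |·| = √(500²+500²) = √500000 ≈ 707.11, ∠ = arctan(500/500) ≈ 45.00°
pole at origin: |s| = 500, ∠ = 90.00° (in denominator)
|H| = 50 · 500.02 / 3.5356e+05 ≈ 0.070712
Gain = 20 log₁₀(0.070712) ≈ -23.01 dB
∠H = 89.43° − 135.00° = -45.57°

-23.0 dB, -45.6°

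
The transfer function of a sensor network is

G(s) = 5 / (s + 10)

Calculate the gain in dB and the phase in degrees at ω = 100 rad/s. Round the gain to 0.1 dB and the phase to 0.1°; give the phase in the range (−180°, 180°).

At s = jω = j100:
pole (s+10): 10 + j100 → |·| = √(10²+100²) = √10100 ≈ 100.5, ∠ = arctan(100/10) ≈ 84.29°
|G| = 5 / 100.5 ≈ 0.049751
Gain = 20 log₁₀(0.049751) ≈ -26.06 dB
∠G = 0.00° − 84.29° = -84.29°

-26.1 dB, -84.3°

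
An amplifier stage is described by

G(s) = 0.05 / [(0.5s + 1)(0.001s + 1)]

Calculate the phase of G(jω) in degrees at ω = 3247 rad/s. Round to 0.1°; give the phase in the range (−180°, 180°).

-162.8°

At ω = 3247 rad/s:
pole (1 + j3247·0.5) = 1 + j1623.5 → |·| ≈ 1623.5, ∠ ≈ 89.96°
pole (1 + j3247·0.001) = 1 + j3.247 → |·| ≈ 3.3975, ∠ ≈ 72.88°
∠G = (0°) − (89.96° + 72.88°) = -162.84°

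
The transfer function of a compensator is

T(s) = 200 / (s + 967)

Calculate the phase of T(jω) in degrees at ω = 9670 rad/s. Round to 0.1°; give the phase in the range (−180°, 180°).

-84.3°

Substitute s = j9670:
Numerator: 200 = 200 + j0
Denominator: (j9670) + 967 = 967 + j9670
|N| = √(200² + 0²) ≈ 200, ∠N ≈ 0.00°
|D| = √(967² + 9670²) ≈ 9718.2, ∠D ≈ 84.29°
∠T = 0.00° − 84.29° = -84.29°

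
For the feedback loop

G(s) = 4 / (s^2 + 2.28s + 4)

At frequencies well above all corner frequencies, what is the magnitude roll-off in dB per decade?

Each pole contributes −20 dB/decade at high frequency; each zero contributes +20 dB/decade.
Net: 0 zero(s) − 2 pole(s) → -40 dB/decade.

-40 dB/decade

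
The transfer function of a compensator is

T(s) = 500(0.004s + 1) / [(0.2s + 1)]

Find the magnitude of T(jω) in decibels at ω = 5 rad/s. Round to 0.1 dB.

At ω = 5 rad/s:
zero (1 + j5·0.004) = 1 + j0.02 → |·| ≈ 1.0002, ∠ ≈ 1.15°
pole (1 + j5·0.2) = 1 + j1 → |·| ≈ 1.4142, ∠ ≈ 45.00°
|T| = 500 · 1.0002 / (1.4142) ≈ 353.63
Gain = 20 log₁₀(353.63) ≈ 50.97 dB

51.0 dB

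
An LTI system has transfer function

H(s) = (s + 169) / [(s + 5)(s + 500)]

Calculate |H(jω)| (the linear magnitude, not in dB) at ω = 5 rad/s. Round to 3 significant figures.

At s = jω = j5:
zero (s+169): 169 + j5 → |·| = √(169²+5²) = √28586 ≈ 169.07, ∠ = arctan(5/169) ≈ 1.69°
pole (s+5): 5 + j5 → |·| = √(5²+5²) = √50 ≈ 7.0711, ∠ = arctan(5/5) ≈ 45.00°
pole (s+500): 500 + j5 → |·| = √(500²+5²) = √250025 ≈ 500.02, ∠ = arctan(5/500) ≈ 0.57°
|H| = 1 · 169.07 / 3535.7 ≈ 0.047818

0.0478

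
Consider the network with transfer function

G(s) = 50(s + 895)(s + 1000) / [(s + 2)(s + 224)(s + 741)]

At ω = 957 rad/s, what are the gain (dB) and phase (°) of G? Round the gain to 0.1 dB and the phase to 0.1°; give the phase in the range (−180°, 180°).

-22.0 dB, -128.3°

At s = jω = j957:
zero (s+895): 895 + j957 → |·| = √(895²+957²) = √1716874 ≈ 1310.3, ∠ = arctan(957/895) ≈ 46.92°
zero (s+1000): 1000 + j957 → |·| = √(1000²+957²) = √1915849 ≈ 1384.1, ∠ = arctan(957/1000) ≈ 43.74°
pole (s+2): 2 + j957 → |·| = √(2²+957²) = √915853 ≈ 957, ∠ = arctan(957/2) ≈ 89.88°
pole (s+224): 224 + j957 → |·| = √(224²+957²) = √966025 ≈ 982.87, ∠ = arctan(957/224) ≈ 76.83°
pole (s+741): 741 + j957 → |·| = √(741²+957²) = √1464930 ≈ 1210.3, ∠ = arctan(957/741) ≈ 52.25°
|G| = 50 · 1.8136e+06 / 1.1384e+09 ≈ 0.079656
Gain = 20 log₁₀(0.079656) ≈ -21.98 dB
∠G = 90.66° − 218.96° = -128.30°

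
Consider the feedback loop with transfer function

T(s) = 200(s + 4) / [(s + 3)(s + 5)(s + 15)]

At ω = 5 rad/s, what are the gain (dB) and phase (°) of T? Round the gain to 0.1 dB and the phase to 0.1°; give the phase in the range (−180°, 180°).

5.9 dB, -71.1°

At s = jω = j5:
zero (s+4): 4 + j5 → |·| = √(4²+5²) = √41 ≈ 6.4031, ∠ = arctan(5/4) ≈ 51.34°
pole (s+3): 3 + j5 → |·| = √(3²+5²) = √34 ≈ 5.831, ∠ = arctan(5/3) ≈ 59.04°
pole (s+5): 5 + j5 → |·| = √(5²+5²) = √50 ≈ 7.0711, ∠ = arctan(5/5) ≈ 45.00°
pole (s+15): 15 + j5 → |·| = √(15²+5²) = √250 ≈ 15.811, ∠ = arctan(5/15) ≈ 18.43°
|T| = 200 · 6.4031 / 651.91 ≈ 1.9644
Gain = 20 log₁₀(1.9644) ≈ 5.86 dB
∠T = 51.34° − 122.47° = -71.13°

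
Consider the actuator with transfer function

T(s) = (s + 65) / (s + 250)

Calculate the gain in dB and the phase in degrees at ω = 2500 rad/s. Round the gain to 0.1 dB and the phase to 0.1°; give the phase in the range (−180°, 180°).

Substitute s = j2500:
Numerator: (j2500) + 65 = 65 + j2500
Denominator: (j2500) + 250 = 250 + j2500
|N| = √(65² + 2500²) ≈ 2500.8, ∠N ≈ 88.51°
|D| = √(250² + 2500²) ≈ 2512.5, ∠D ≈ 84.29°
|T| = 2500.8 / 2512.5 ≈ 0.99534
Gain = 20 log₁₀(0.99534) ≈ -0.04 dB
∠T = 88.51° − 84.29° = 4.22°

-0.0 dB, 4.2°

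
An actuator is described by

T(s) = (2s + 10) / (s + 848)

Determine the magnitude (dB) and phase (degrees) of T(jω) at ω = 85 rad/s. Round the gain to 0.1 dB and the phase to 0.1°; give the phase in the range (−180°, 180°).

-14.0 dB, 80.9°

Substitute s = j85:
Numerator: 2(j85) + 10 = 10 + j170
Denominator: (j85) + 848 = 848 + j85
|N| = √(10² + 170²) ≈ 170.29, ∠N ≈ 86.63°
|D| = √(848² + 85²) ≈ 852.25, ∠D ≈ 5.72°
|T| = 170.29 / 852.25 ≈ 0.19981
Gain = 20 log₁₀(0.19981) ≈ -13.99 dB
∠T = 86.63° − 5.72° = 80.91°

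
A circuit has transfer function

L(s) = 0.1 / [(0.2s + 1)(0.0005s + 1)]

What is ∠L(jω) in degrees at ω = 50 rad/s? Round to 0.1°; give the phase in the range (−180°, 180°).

At ω = 50 rad/s:
pole (1 + j50·0.2) = 1 + j10 → |·| ≈ 10.05, ∠ ≈ 84.29°
pole (1 + j50·0.0005) = 1 + j0.025 → |·| ≈ 1.0003, ∠ ≈ 1.43°
∠L = (0°) − (84.29° + 1.43°) = -85.72°

-85.7°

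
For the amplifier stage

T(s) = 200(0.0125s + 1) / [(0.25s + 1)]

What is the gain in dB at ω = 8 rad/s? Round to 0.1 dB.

39.1 dB

At ω = 8 rad/s:
zero (1 + j8·0.0125) = 1 + j0.1 → |·| ≈ 1.005, ∠ ≈ 5.71°
pole (1 + j8·0.25) = 1 + j2 → |·| ≈ 2.2361, ∠ ≈ 63.43°
|T| = 200 · 1.005 / (2.2361) ≈ 89.889
Gain = 20 log₁₀(89.889) ≈ 39.07 dB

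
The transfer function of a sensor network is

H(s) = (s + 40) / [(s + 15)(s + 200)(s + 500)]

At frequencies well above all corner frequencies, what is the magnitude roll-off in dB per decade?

-40 dB/decade

Each pole contributes −20 dB/decade at high frequency; each zero contributes +20 dB/decade.
Net: 1 zero(s) − 3 pole(s) → -40 dB/decade.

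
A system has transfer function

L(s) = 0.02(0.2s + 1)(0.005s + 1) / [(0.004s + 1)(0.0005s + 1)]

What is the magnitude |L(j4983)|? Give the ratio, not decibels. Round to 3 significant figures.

At ω = 4983 rad/s:
zero (1 + j4983·0.2) = 1 + j996.6 → |·| ≈ 996.6, ∠ ≈ 89.94°
zero (1 + j4983·0.005) = 1 + j24.915 → |·| ≈ 24.935, ∠ ≈ 87.70°
pole (1 + j4983·0.004) = 1 + j19.932 → |·| ≈ 19.957, ∠ ≈ 87.13°
pole (1 + j4983·0.0005) = 1 + j2.4915 → |·| ≈ 2.6847, ∠ ≈ 68.13°
|L| = 0.02 · 996.6 · 24.935 / (19.957 · 2.6847) ≈ 9.2762

9.28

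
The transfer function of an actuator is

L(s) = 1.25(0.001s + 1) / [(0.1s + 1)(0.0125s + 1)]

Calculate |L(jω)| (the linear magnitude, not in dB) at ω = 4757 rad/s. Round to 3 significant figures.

At ω = 4757 rad/s:
zero (1 + j4757·0.001) = 1 + j4.757 → |·| ≈ 4.861, ∠ ≈ 78.13°
pole (1 + j4757·0.1) = 1 + j475.7 → |·| ≈ 475.7, ∠ ≈ 89.88°
pole (1 + j4757·0.0125) = 1 + j59.4625 → |·| ≈ 59.471, ∠ ≈ 89.04°
|L| = 1.25 · 4.861 / (475.7 · 59.471) ≈ 0.00021478

0.000215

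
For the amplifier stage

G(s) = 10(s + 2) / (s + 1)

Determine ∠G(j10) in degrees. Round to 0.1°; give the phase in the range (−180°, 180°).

At s = jω = j10:
zero (s+2): 2 + j10 → |·| = √(2²+10²) = √104 ≈ 10.198, ∠ = arctan(10/2) ≈ 78.69°
pole (s+1): 1 + j10 → |·| = √(1²+10²) = √101 ≈ 10.05, ∠ = arctan(10/1) ≈ 84.29°
∠G = 78.69° − 84.29° = -5.60°

-5.6°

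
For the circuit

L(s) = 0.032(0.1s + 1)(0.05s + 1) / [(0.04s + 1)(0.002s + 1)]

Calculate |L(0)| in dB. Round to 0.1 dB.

-29.9 dB

L(0) = 0.032 · 1 / 1 = 0.032
20 log₁₀(0.032) ≈ -29.90 dB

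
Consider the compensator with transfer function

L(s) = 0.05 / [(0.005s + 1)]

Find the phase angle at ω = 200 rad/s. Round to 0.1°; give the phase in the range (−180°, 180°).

At ω = 200 rad/s:
pole (1 + j200·0.005) = 1 + j1 → |·| ≈ 1.4142, ∠ ≈ 45.00°
∠L = (0°) − (45.00°) = -45.00°

-45.0°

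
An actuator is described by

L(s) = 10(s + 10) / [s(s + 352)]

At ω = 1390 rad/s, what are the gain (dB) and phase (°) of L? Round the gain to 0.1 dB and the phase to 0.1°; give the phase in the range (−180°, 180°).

At s = jω = j1390:
zero (s+10): 10 + j1390 → |·| = √(10²+1390²) = √1932200 ≈ 1390, ∠ = arctan(1390/10) ≈ 89.59°
pole (s+352): 352 + j1390 → |·| = √(352²+1390²) = √2056004 ≈ 1433.9, ∠ = arctan(1390/352) ≈ 75.79°
pole at origin: |s| = 1390, ∠ = 90.00° (in denominator)
|L| = 10 · 1390 / 1.9931e+06 ≈ 0.0069741
Gain = 20 log₁₀(0.0069741) ≈ -43.13 dB
∠L = 89.59° − 165.79° = -76.20°

-43.1 dB, -76.2°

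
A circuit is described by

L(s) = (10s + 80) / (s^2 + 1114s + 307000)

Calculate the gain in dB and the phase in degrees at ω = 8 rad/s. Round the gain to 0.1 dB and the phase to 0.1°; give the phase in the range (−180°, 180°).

-68.7 dB, 43.3°

Substitute s = j8:
Numerator: 10(j8) + 80 = 80 + j80
Denominator: (j8)^2 + 1114(j8) + 307000 = 306936 + j8912
|N| = √(80² + 80²) ≈ 113.14, ∠N ≈ 45.00°
|D| = √(306936² + 8912²) ≈ 3.0707e+05, ∠D ≈ 1.66°
|L| = 113.14 / 3.0707e+05 ≈ 0.00036845
Gain = 20 log₁₀(0.00036845) ≈ -68.67 dB
∠L = 45.00° − 1.66° = 43.34°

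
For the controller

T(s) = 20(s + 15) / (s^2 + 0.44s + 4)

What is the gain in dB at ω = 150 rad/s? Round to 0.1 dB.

At s = jω = j150:
zero (s+15): 15 + j150 → |·| = √(15²+150²) = √22725 ≈ 150.75, ∠ = arctan(150/15) ≈ 84.29°
quadratic: (j150)² + 0.44·j150 + 4 = -22496 + j66 → |·| ≈ 22496, ∠ ≈ 179.83°
|T| = 20 · 150.75 / 22496 ≈ 0.13402
Gain = 20 log₁₀(0.13402) ≈ -17.46 dB

-17.5 dB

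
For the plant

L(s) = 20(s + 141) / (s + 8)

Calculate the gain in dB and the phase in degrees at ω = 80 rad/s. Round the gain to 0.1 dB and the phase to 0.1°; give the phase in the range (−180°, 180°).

At s = jω = j80:
zero (s+141): 141 + j80 → |·| = √(141²+80²) = √26281 ≈ 162.11, ∠ = arctan(80/141) ≈ 29.57°
pole (s+8): 8 + j80 → |·| = √(8²+80²) = √6464 ≈ 80.399, ∠ = arctan(80/8) ≈ 84.29°
|L| = 20 · 162.11 / 80.399 ≈ 40.326
Gain = 20 log₁₀(40.326) ≈ 32.11 dB
∠L = 29.57° − 84.29° = -54.72°

32.1 dB, -54.7°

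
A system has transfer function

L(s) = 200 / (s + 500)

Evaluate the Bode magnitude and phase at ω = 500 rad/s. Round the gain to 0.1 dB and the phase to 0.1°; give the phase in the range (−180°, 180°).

Substitute s = j500:
Numerator: 200 = 200 + j0
Denominator: (j500) + 500 = 500 + j500
|N| = √(200² + 0²) ≈ 200, ∠N ≈ 0.00°
|D| = √(500² + 500²) ≈ 707.11, ∠D ≈ 45.00°
|L| = 200 / 707.11 ≈ 0.28284
Gain = 20 log₁₀(0.28284) ≈ -10.97 dB
∠L = 0.00° − 45.00° = -45.00°

-11.0 dB, -45.0°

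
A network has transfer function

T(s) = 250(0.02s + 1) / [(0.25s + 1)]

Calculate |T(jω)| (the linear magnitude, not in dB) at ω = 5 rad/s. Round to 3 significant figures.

157

At ω = 5 rad/s:
zero (1 + j5·0.02) = 1 + j0.1 → |·| ≈ 1.005, ∠ ≈ 5.71°
pole (1 + j5·0.25) = 1 + j1.25 → |·| ≈ 1.6008, ∠ ≈ 51.34°
|T| = 250 · 1.005 / (1.6008) ≈ 156.95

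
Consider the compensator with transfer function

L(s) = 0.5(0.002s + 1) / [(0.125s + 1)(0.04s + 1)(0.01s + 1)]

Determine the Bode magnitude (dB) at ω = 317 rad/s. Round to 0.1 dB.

-69.0 dB

At ω = 317 rad/s:
zero (1 + j317·0.002) = 1 + j0.634 → |·| ≈ 1.184, ∠ ≈ 32.37°
pole (1 + j317·0.125) = 1 + j39.625 → |·| ≈ 39.638, ∠ ≈ 88.55°
pole (1 + j317·0.04) = 1 + j12.68 → |·| ≈ 12.719, ∠ ≈ 85.49°
pole (1 + j317·0.01) = 1 + j3.17 → |·| ≈ 3.324, ∠ ≈ 72.49°
|L| = 0.5 · 1.184 / (39.638 · 12.719 · 3.324) ≈ 0.00035326
Gain = 20 log₁₀(0.00035326) ≈ -69.04 dB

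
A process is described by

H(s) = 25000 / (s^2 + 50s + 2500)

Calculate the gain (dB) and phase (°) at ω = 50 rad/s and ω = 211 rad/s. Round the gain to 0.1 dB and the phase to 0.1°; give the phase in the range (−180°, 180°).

ω = 50: 20.0 dB, -90.0°; ω = 211: -4.8 dB, -165.9°

At s = jω = j50:
quadratic: (j50)² + 50·j50 + 2500 = 0 + j2500 → |·| ≈ 2500, ∠ ≈ 90.00°
|H| = 25000 / 2500 ≈ 10
Gain = 20 log₁₀(10) ≈ 20.00 dB
∠H = 0.00° − 90.00° = -90.00°

At s = jω = j211:
quadratic: (j211)² + 50·j211 + 2500 = -42021 + j10550 → |·| ≈ 43325, ∠ ≈ 165.91°
|H| = 25000 / 43325 ≈ 0.57703
Gain = 20 log₁₀(0.57703) ≈ -4.78 dB
∠H = 0.00° − 165.91° = -165.91°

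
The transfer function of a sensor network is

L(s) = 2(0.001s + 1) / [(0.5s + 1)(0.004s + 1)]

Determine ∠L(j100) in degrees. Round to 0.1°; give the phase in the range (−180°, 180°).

At ω = 100 rad/s:
zero (1 + j100·0.001) = 1 + j0.1 → |·| ≈ 1.005, ∠ ≈ 5.71°
pole (1 + j100·0.5) = 1 + j50 → |·| ≈ 50.01, ∠ ≈ 88.85°
pole (1 + j100·0.004) = 1 + j0.4 → |·| ≈ 1.077, ∠ ≈ 21.80°
∠L = (5.71°) − (88.85° + 21.80°) = -104.94°

-104.9°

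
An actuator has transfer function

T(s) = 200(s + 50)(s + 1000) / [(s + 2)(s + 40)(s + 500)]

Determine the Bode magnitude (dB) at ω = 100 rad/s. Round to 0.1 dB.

12.2 dB

At s = jω = j100:
zero (s+50): 50 + j100 → |·| = √(50²+100²) = √12500 ≈ 111.8, ∠ = arctan(100/50) ≈ 63.43°
zero (s+1000): 1000 + j100 → |·| = √(1000²+100²) = √1010000 ≈ 1005, ∠ = arctan(100/1000) ≈ 5.71°
pole (s+2): 2 + j100 → |·| = √(2²+100²) = √10004 ≈ 100.02, ∠ = arctan(100/2) ≈ 88.85°
pole (s+40): 40 + j100 → |·| = √(40²+100²) = √11600 ≈ 107.7, ∠ = arctan(100/40) ≈ 68.20°
pole (s+500): 500 + j100 → |·| = √(500²+100²) = √260000 ≈ 509.9, ∠ = arctan(100/500) ≈ 11.31°
|T| = 200 · 1.1236e+05 / 5.4927e+06 ≈ 4.0912
Gain = 20 log₁₀(4.0912) ≈ 12.24 dB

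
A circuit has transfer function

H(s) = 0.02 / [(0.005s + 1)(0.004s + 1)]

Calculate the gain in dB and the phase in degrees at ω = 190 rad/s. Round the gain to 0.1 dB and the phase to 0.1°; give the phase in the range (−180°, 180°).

-38.8 dB, -80.8°

At ω = 190 rad/s:
pole (1 + j190·0.005) = 1 + j0.95 → |·| ≈ 1.3793, ∠ ≈ 43.53°
pole (1 + j190·0.004) = 1 + j0.76 → |·| ≈ 1.256, ∠ ≈ 37.23°
|H| = 0.02 · 1 / (1.3793 · 1.256) ≈ 0.011545
Gain = 20 log₁₀(0.011545) ≈ -38.75 dB
∠H = (0°) − (43.53° + 37.23°) = -80.76°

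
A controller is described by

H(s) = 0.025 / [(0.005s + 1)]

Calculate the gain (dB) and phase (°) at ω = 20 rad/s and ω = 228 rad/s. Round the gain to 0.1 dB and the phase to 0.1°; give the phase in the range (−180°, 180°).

At ω = 20 rad/s:
pole (1 + j20·0.005) = 1 + j0.1 → |·| ≈ 1.005, ∠ ≈ 5.71°
|H| = 0.025 · 1 / (1.005) ≈ 0.024876
Gain = 20 log₁₀(0.024876) ≈ -32.08 dB
∠H = (0°) − (5.71°) = -5.71°

At ω = 228 rad/s:
pole (1 + j228·0.005) = 1 + j1.14 → |·| ≈ 1.5164, ∠ ≈ 48.74°
|H| = 0.025 · 1 / (1.5164) ≈ 0.016486
Gain = 20 log₁₀(0.016486) ≈ -35.66 dB
∠H = (0°) − (48.74°) = -48.74°

ω = 20: -32.1 dB, -5.7°; ω = 228: -35.7 dB, -48.7°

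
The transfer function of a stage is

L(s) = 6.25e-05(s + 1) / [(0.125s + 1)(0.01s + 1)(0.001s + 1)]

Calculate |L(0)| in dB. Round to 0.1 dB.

L(0) = 6.25e-05 · 1 / 1 = 6.25e-05
20 log₁₀(6.25e-05) ≈ -84.08 dB

-84.1 dB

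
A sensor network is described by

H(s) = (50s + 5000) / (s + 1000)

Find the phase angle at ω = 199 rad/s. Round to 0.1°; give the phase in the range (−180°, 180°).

52.1°

Substitute s = j199:
Numerator: 50(j199) + 5000 = 5000 + j9950
Denominator: (j199) + 1000 = 1000 + j199
|N| = √(5000² + 9950²) ≈ 11136, ∠N ≈ 63.32°
|D| = √(1000² + 199²) ≈ 1019.6, ∠D ≈ 11.25°
∠H = 63.32° − 11.25° = 52.07°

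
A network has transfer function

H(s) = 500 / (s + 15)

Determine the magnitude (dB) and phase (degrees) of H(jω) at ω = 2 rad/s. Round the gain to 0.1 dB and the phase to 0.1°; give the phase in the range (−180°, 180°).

At s = jω = j2:
pole (s+15): 15 + j2 → |·| = √(15²+2²) = √229 ≈ 15.133, ∠ = arctan(2/15) ≈ 7.59°
|H| = 500 / 15.133 ≈ 33.04
Gain = 20 log₁₀(33.04) ≈ 30.38 dB
∠H = 0.00° − 7.59° = -7.59°

30.4 dB, -7.6°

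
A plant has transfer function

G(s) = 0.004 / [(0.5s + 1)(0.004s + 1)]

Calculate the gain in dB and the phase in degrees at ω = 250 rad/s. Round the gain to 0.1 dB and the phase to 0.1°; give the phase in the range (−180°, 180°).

At ω = 250 rad/s:
pole (1 + j250·0.5) = 1 + j125 → |·| ≈ 125, ∠ ≈ 89.54°
pole (1 + j250·0.004) = 1 + j1 → |·| ≈ 1.4142, ∠ ≈ 45.00°
|G| = 0.004 · 1 / (125 · 1.4142) ≈ 2.2628e-05
Gain = 20 log₁₀(2.2628e-05) ≈ -92.91 dB
∠G = (0°) − (89.54° + 45.00°) = -134.54°

-92.9 dB, -134.5°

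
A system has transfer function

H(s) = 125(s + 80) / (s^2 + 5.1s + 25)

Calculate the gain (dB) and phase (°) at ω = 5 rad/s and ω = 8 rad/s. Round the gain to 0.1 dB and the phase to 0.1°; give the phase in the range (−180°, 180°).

At s = jω = j5:
zero (s+80): 80 + j5 → |·| = √(80²+5²) = √6425 ≈ 80.156, ∠ = arctan(5/80) ≈ 3.58°
quadratic: (j5)² + 5.1·j5 + 25 = 0 + j25.5 → |·| ≈ 25.5, ∠ ≈ 90.00°
|H| = 125 · 80.156 / 25.5 ≈ 392.92
Gain = 20 log₁₀(392.92) ≈ 51.89 dB
∠H = 3.58° − 90.00° = -86.42°

At s = jω = j8:
zero (s+80): 80 + j8 → |·| = √(80²+8²) = √6464 ≈ 80.399, ∠ = arctan(8/80) ≈ 5.71°
quadratic: (j8)² + 5.1·j8 + 25 = -39 + j40.8 → |·| ≈ 56.441, ∠ ≈ 133.71°
|H| = 125 · 80.399 / 56.441 ≈ 178.06
Gain = 20 log₁₀(178.06) ≈ 45.01 dB
∠H = 5.71° − 133.71° = -128.00°

ω = 5: 51.9 dB, -86.4°; ω = 8: 45.0 dB, -128.0°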